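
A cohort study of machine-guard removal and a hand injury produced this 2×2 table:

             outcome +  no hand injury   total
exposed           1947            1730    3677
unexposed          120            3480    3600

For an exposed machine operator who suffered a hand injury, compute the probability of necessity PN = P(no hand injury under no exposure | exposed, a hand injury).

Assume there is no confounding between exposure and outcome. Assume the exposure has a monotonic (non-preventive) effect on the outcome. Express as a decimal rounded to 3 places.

p₁ = P(outcome | exposed) = 1947/3677 = 0.52951
p₀ = P(outcome | unexposed) = 120/3600 = 0.033333
Under exogeneity and monotonicity, PN = (p₁ − p₀)/p₁.
PN = (0.52951 − 0.033333) / 0.52951 ≈ 0.9370

PN ≈ 0.937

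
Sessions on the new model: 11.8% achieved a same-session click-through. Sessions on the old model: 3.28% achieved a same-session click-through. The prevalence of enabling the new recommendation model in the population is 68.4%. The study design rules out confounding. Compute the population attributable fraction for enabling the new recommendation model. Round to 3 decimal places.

PAF ≈ 0.640

p₁ = 0.118, p₀ = 0.0328.
Overall risk P(Y=1) = π·p₁ + (1−π)·p₀ = 0.684×0.118 + 0.316×0.0328 = 0.091077.
Under exogeneity, PAF = [P(Y=1) − p₀] / P(Y=1).
PAF = (0.091077 − 0.0328) / 0.091077 ≈ 0.6399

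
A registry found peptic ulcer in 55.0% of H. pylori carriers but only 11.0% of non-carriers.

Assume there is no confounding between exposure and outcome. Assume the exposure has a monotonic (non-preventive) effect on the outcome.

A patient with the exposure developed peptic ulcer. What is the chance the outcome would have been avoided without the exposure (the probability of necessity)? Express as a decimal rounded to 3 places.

PN ≈ 0.800

p₁ = 0.55, p₀ = 0.11.
Under exogeneity and monotonicity, PN = (p₁ − p₀) / p₁.
PN = (0.55 − 0.11) / 0.55 = 0.44 / 0.55 ≈ 0.8000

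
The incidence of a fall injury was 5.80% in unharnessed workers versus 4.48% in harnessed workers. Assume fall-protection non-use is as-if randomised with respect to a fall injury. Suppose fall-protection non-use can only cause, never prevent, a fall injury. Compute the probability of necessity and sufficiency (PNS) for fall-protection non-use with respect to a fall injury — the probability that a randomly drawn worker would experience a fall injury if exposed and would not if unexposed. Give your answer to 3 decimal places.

PNS ≈ 0.013

p₁ = 0.058, p₀ = 0.0448.
Under exogeneity and monotonicity, PNS = p₁ − p₀.
PNS = 0.058 − 0.0448 = 0.0132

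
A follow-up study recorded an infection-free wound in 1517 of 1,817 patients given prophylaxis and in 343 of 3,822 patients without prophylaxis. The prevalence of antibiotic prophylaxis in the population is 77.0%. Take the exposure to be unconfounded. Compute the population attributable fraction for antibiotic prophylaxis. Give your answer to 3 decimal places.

PAF ≈ 0.865

p₁ = P(outcome | exposed) = 1517/1817 = 0.83489
p₀ = P(outcome | unexposed) = 343/3822 = 0.089744
Overall risk P(Y=1) = π·p₁ + (1−π)·p₀ = 0.77×0.83489 + 0.23×0.089744 = 0.66351.
Under exogeneity, PAF = [P(Y=1) − p₀] / P(Y=1).
PAF = (0.66351 − 0.089744) / 0.66351 ≈ 0.8647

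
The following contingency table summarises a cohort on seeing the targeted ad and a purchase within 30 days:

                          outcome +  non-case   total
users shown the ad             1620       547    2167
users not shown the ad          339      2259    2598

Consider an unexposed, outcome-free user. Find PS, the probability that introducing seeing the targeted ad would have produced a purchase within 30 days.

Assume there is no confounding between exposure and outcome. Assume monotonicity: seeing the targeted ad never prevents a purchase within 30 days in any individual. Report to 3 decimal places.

PS ≈ 0.710

p₁ = P(outcome | exposed) = 1620/2167 = 0.74758
p₀ = P(outcome | unexposed) = 339/2598 = 0.13048
Under exogeneity and monotonicity, PS = (p₁ − p₀) / (1 − p₀).
PS = (0.74758 − 0.13048) / (1 − 0.13048) = 0.61709 / 0.86952 ≈ 0.7097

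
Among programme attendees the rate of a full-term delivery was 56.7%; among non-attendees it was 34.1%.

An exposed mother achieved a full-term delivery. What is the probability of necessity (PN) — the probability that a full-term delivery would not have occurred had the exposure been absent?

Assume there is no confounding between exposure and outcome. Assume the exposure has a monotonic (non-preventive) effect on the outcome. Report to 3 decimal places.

PN ≈ 0.399

p₁ = 0.567, p₀ = 0.341.
Under exogeneity and monotonicity, PN = (p₁ − p₀) / p₁.
PN = (0.567 − 0.341) / 0.567 = 0.226 / 0.567 ≈ 0.3986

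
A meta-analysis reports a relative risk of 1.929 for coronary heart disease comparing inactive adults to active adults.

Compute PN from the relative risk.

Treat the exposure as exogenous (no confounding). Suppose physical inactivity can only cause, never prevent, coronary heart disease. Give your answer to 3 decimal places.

PN ≈ 0.482

Under exogeneity and monotonicity, PN = (RR − 1) / RR = 1 − 1/RR.
PN = (1.929 − 1) / 1.929 = 0.929 / 1.929 ≈ 0.4816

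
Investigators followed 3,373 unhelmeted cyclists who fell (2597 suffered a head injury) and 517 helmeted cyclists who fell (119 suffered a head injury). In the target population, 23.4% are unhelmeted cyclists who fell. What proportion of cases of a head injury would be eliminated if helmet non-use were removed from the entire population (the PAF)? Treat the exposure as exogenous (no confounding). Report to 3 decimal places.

PAF ≈ 0.354

p₁ = P(outcome | exposed) = 2597/3373 = 0.76994
p₀ = P(outcome | unexposed) = 119/517 = 0.23017
Overall risk P(Y=1) = π·p₁ + (1−π)·p₀ = 0.234×0.76994 + 0.766×0.23017 = 0.35648.
Under exogeneity, PAF = [P(Y=1) − p₀] / P(Y=1).
PAF = (0.35648 − 0.23017) / 0.35648 ≈ 0.3543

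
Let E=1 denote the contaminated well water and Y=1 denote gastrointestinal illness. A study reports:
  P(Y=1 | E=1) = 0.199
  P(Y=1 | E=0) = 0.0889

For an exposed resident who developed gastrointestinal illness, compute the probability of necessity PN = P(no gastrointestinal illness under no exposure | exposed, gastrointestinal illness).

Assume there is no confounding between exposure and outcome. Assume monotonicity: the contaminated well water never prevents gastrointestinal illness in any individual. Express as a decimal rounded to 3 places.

PN ≈ 0.553

Let p₁ = 0.199, p₀ = 0.0889.
Under exogeneity and monotonicity, PN = (p₁ − p₀) / p₁.
PN = (0.199 − 0.0889) / 0.199 = 0.1101 / 0.199 ≈ 0.5533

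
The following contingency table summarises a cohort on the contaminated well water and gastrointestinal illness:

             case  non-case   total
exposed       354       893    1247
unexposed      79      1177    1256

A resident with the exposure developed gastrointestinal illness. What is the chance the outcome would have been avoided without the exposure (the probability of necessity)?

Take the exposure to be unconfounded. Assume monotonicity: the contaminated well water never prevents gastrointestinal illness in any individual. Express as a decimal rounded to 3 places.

PN ≈ 0.778

p₁ = P(outcome | exposed) = 354/1247 = 0.28388
p₀ = P(outcome | unexposed) = 79/1256 = 0.062898
Under exogeneity and monotonicity, PN = (p₁ − p₀)/p₁.
PN = (0.28388 − 0.062898) / 0.28388 ≈ 0.7784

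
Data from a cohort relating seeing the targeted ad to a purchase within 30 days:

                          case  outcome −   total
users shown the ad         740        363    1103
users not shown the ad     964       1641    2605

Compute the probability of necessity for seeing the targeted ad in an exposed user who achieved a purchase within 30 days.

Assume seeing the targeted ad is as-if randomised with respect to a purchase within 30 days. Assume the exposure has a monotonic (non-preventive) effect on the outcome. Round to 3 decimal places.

PN ≈ 0.448

p₁ = P(outcome | exposed) = 740/1103 = 0.6709
p₀ = P(outcome | unexposed) = 964/2605 = 0.37006
Under exogeneity and monotonicity, PN = (p₁ − p₀)/p₁.
PN = (0.6709 − 0.37006) / 0.6709 ≈ 0.4484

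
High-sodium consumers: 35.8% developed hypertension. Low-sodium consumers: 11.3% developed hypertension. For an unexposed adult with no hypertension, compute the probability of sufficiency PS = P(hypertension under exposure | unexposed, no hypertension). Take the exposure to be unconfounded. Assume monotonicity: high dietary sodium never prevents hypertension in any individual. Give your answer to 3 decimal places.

PS ≈ 0.276

p₁ = 0.358, p₀ = 0.113.
Under exogeneity and monotonicity, PS = (p₁ − p₀) / (1 − p₀).
PS = (0.358 − 0.113) / (1 − 0.113) = 0.245 / 0.887 ≈ 0.2762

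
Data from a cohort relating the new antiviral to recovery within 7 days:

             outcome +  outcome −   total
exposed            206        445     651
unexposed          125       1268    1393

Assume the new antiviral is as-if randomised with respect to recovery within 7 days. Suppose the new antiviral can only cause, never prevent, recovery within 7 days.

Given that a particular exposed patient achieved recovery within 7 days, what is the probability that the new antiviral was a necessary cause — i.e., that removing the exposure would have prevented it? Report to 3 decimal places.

PN ≈ 0.716

p₁ = P(outcome | exposed) = 206/651 = 0.31644
p₀ = P(outcome | unexposed) = 125/1393 = 0.089734
Under exogeneity and monotonicity, PN = (p₁ − p₀)/p₁.
PN = (0.31644 − 0.089734) / 0.31644 ≈ 0.7164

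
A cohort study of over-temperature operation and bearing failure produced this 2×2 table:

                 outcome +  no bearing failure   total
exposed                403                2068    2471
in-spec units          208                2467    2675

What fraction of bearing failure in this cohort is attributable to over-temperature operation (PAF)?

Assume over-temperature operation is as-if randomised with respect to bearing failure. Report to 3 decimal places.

PAF ≈ 0.345

p₁ = P(outcome | exposed) = 403/2471 = 0.16309
p₀ = P(outcome | unexposed) = 208/2675 = 0.077757
Exposure prevalence π = 2471/5146 = 0.48018; overall risk P(Y=1) = 0.11873.
Under exogeneity, PAF = [P(Y=1) − p₀]/P(Y=1).
PAF = (0.11873 − 0.077757) / 0.11873 ≈ 0.3451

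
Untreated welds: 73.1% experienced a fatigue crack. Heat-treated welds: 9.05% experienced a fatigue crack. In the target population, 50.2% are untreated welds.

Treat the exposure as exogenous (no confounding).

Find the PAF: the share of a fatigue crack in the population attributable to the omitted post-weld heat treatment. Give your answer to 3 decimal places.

p₁ = 0.731, p₀ = 0.0905.
Overall risk P(Y=1) = π·p₁ + (1−π)·p₀ = 0.502×0.731 + 0.498×0.0905 = 0.41203.
Under exogeneity, PAF = [P(Y=1) − p₀] / P(Y=1).
PAF = (0.41203 − 0.0905) / 0.41203 ≈ 0.7804

PAF ≈ 0.780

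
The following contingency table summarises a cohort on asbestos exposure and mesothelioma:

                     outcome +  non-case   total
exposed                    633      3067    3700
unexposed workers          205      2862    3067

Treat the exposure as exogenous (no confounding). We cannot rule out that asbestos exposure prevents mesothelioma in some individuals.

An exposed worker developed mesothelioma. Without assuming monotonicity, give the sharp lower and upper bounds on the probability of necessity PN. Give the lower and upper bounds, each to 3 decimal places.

0.609 ≤ PN ≤ 1.000

p₁ = P(outcome | exposed) = 633/3700 = 0.17108
p₀ = P(outcome | unexposed) = 205/3067 = 0.066841
Under exogeneity alone the bounds on PN are max{0,(p₁−p₀)/p₁} ≤ PN ≤ min{1,(1−p₀)/p₁}.
  lower = (p₁ − p₀)/p₁ = 0.10424 / 0.17108 ≈ 0.6093
  upper = min{1, (1 − p₀)/p₁} = 0.93316 / 0.17108 ≈ 5.4545 → capped at 1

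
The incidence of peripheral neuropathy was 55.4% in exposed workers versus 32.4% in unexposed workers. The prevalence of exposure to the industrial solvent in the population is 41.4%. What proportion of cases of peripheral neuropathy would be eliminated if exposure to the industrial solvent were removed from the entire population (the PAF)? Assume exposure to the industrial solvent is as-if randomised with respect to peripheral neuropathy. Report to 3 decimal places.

PAF ≈ 0.227

p₁ = 0.554, p₀ = 0.324.
Overall risk P(Y=1) = π·p₁ + (1−π)·p₀ = 0.414×0.554 + 0.586×0.324 = 0.41922.
Under exogeneity, PAF = [P(Y=1) − p₀] / P(Y=1).
PAF = (0.41922 − 0.324) / 0.41922 ≈ 0.2271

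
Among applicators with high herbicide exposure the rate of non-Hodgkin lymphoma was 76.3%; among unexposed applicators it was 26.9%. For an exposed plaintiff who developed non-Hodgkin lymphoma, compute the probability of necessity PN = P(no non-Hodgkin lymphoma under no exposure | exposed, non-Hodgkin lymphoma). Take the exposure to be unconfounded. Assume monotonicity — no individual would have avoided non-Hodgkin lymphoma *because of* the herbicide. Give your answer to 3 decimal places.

p₁ = 0.763, p₀ = 0.269.
Under exogeneity and monotonicity, PN = (p₁ − p₀) / p₁.
PN = (0.763 − 0.269) / 0.763 = 0.494 / 0.763 ≈ 0.6474

PN ≈ 0.647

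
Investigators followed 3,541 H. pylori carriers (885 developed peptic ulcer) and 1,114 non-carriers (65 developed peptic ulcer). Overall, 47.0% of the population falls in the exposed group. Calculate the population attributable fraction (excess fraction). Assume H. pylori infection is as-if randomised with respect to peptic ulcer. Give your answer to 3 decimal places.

PAF ≈ 0.607

p₁ = P(outcome | exposed) = 885/3541 = 0.24993
p₀ = P(outcome | unexposed) = 65/1114 = 0.058348
Overall risk P(Y=1) = π·p₁ + (1−π)·p₀ = 0.47×0.24993 + 0.53×0.058348 = 0.14839.
Under exogeneity, PAF = [P(Y=1) − p₀] / P(Y=1).
PAF = (0.14839 − 0.058348) / 0.14839 ≈ 0.6068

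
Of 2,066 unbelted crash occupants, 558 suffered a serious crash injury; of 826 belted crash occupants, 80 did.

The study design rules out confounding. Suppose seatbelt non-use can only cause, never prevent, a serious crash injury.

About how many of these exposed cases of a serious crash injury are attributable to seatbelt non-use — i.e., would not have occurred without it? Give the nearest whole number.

p₁ = P(outcome | exposed) = 558/2066 = 0.27009
p₀ = P(outcome | unexposed) = 80/826 = 0.096852
PN = (p₁ − p₀)/p₁ = (0.27009 − 0.096852) / 0.27009 ≈ 0.64140.
Attributable cases ≈ PN × (exposed cases) = 0.64140 × 558 ≈ 357.90.

about 358 cases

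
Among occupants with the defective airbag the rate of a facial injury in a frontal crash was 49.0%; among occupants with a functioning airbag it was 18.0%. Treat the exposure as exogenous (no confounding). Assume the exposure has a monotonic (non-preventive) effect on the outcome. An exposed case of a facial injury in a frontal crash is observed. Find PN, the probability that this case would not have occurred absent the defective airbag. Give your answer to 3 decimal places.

PN ≈ 0.633

p₁ = 0.49, p₀ = 0.18.
Under exogeneity and monotonicity, PN = (p₁ − p₀) / p₁.
PN = (0.49 − 0.18) / 0.49 = 0.31 / 0.49 ≈ 0.6327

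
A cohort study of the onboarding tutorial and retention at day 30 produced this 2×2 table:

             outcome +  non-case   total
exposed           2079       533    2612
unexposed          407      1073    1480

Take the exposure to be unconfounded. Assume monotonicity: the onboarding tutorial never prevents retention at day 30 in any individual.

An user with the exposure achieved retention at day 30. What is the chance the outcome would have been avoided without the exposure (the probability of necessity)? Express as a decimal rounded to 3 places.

PN ≈ 0.654

p₁ = P(outcome | exposed) = 2079/2612 = 0.79594
p₀ = P(outcome | unexposed) = 407/1480 = 0.275
Under exogeneity and monotonicity, PN = (p₁ − p₀)/p₁.
PN = (0.79594 − 0.275) / 0.79594 ≈ 0.6545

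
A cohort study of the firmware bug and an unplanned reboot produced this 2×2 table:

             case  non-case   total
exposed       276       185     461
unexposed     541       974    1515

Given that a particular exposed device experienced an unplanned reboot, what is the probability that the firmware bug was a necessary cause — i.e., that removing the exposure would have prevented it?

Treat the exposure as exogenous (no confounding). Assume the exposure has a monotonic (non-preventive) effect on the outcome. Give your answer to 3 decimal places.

p₁ = P(outcome | exposed) = 276/461 = 0.5987
p₀ = P(outcome | unexposed) = 541/1515 = 0.3571
Under exogeneity and monotonicity, PN = (p₁ − p₀)/p₁.
PN = (0.5987 − 0.3571) / 0.5987 ≈ 0.4035

PN ≈ 0.404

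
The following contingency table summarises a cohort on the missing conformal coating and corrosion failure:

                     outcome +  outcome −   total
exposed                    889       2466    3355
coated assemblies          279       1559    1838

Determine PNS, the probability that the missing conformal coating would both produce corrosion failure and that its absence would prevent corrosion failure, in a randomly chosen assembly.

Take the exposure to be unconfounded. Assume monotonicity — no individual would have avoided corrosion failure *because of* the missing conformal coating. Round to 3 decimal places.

p₁ = P(outcome | exposed) = 889/3355 = 0.26498
p₀ = P(outcome | unexposed) = 279/1838 = 0.1518
Under exogeneity and monotonicity, PNS = p₁ − p₀.
PNS = 0.26498 − 0.1518 = 0.11318

PNS ≈ 0.113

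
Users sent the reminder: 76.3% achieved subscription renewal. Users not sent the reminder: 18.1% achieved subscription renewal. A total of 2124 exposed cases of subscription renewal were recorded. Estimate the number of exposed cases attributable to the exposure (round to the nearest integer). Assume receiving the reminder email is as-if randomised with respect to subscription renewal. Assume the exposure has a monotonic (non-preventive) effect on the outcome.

about 1620 cases

p₁ = 0.763, p₀ = 0.181.
PN = (p₁ − p₀)/p₁ = (0.763 − 0.181) / 0.763 ≈ 0.76278.
Attributable cases ≈ PN × (exposed cases) = 0.76278 × 2124 ≈ 1620.14.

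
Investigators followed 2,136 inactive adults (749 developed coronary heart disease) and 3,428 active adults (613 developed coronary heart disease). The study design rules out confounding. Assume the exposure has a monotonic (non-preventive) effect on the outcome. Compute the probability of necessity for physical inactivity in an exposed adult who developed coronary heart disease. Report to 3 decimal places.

p₁ = P(outcome | exposed) = 749/2136 = 0.35066
p₀ = P(outcome | unexposed) = 613/3428 = 0.17882
Under exogeneity and monotonicity, PN = (p₁ − p₀) / p₁.
PN = (0.35066 − 0.17882) / 0.35066 = 0.17183 / 0.35066 ≈ 0.4900

PN ≈ 0.490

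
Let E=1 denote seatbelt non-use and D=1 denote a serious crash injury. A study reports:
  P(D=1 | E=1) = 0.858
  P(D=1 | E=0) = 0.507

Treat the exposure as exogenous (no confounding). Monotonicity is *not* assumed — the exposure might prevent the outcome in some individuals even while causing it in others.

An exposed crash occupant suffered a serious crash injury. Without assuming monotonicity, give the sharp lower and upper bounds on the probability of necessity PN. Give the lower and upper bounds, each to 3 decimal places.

Let p₁ = 0.858, p₀ = 0.507.
Under exogeneity alone the bounds on PN are max{0,(p₁−p₀)/p₁} ≤ PN ≤ min{1,(1−p₀)/p₁}.
  lower = (p₁ − p₀)/p₁ = 0.351 / 0.858 ≈ 0.4091
  upper = min{1, (1 − p₀)/p₁} = 0.493 / 0.858 ≈ 0.5746

0.409 ≤ PN ≤ 0.575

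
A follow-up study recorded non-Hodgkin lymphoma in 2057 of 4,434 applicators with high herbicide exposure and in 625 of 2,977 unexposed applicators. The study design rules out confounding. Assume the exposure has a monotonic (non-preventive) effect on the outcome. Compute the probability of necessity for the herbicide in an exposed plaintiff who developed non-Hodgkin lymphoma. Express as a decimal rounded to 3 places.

PN ≈ 0.547

p₁ = P(outcome | exposed) = 2057/4434 = 0.46392
p₀ = P(outcome | unexposed) = 625/2977 = 0.20994
Under exogeneity and monotonicity, PN = (p₁ − p₀) / p₁.
PN = (0.46392 − 0.20994) / 0.46392 = 0.25397 / 0.46392 ≈ 0.5475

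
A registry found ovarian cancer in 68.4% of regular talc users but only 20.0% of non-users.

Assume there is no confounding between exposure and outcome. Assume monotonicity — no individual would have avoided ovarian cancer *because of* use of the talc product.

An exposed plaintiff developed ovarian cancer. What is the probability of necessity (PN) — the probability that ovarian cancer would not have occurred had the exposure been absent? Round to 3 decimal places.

PN ≈ 0.708

p₁ = 0.684, p₀ = 0.2.
Under exogeneity and monotonicity, PN = (p₁ − p₀) / p₁.
PN = (0.684 − 0.2) / 0.684 = 0.484 / 0.684 ≈ 0.7076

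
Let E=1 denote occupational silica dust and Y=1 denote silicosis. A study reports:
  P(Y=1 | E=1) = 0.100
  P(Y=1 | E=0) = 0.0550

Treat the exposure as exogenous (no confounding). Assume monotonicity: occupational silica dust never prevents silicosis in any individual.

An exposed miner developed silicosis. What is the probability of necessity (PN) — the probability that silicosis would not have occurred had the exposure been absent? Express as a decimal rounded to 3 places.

Let p₁ = 0.1, p₀ = 0.055.
Under exogeneity and monotonicity, PN = (p₁ − p₀) / p₁.
PN = (0.1 − 0.055) / 0.1 = 0.045 / 0.1 ≈ 0.4500

PN ≈ 0.450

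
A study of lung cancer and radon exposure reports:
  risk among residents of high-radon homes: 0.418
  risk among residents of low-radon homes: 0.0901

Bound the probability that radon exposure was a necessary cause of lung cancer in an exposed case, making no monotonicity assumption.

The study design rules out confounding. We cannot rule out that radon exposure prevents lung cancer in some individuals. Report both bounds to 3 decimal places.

0.784 ≤ PN ≤ 1.000

Let p₁ = 0.418, p₀ = 0.0901.
Under exogeneity alone the bounds on PN are max{0,(p₁−p₀)/p₁} ≤ PN ≤ min{1,(1−p₀)/p₁}.
  lower = (p₁ − p₀)/p₁ = 0.3279 / 0.418 ≈ 0.7844
  upper = min{1, (1 − p₀)/p₁} = 0.9099 / 0.418 ≈ 2.1768 → capped at 1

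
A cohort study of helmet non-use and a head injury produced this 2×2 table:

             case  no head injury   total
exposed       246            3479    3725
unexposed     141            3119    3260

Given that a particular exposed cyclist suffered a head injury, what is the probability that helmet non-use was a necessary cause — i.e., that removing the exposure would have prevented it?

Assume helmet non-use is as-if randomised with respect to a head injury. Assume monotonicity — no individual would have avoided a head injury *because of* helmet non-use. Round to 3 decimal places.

p₁ = P(outcome | exposed) = 246/3725 = 0.06604
p₀ = P(outcome | unexposed) = 141/3260 = 0.043252
Under exogeneity and monotonicity, PN = (p₁ − p₀) / p₁.
PN = (0.06604 − 0.043252) / 0.06604 = 0.022789 / 0.06604 ≈ 0.3451

PN ≈ 0.345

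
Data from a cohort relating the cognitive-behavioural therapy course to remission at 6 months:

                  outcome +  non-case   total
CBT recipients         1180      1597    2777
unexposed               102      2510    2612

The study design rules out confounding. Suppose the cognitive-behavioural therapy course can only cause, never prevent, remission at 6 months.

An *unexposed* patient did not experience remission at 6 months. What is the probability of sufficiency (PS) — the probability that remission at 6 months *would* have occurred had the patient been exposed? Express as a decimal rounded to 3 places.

p₁ = P(outcome | exposed) = 1180/2777 = 0.42492
p₀ = P(outcome | unexposed) = 102/2612 = 0.039051
Under exogeneity and monotonicity, PS = (p₁ − p₀) / (1 − p₀).
PS = (0.42492 − 0.039051) / (1 − 0.039051) = 0.38587 / 0.96095 ≈ 0.4015

PS ≈ 0.402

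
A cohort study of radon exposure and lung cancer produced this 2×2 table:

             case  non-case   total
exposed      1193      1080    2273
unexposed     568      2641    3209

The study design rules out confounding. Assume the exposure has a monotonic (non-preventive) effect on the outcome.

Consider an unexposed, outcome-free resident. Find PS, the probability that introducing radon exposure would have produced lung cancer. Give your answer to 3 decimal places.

p₁ = P(outcome | exposed) = 1193/2273 = 0.52486
p₀ = P(outcome | unexposed) = 568/3209 = 0.177
Under exogeneity and monotonicity, PS = (p₁ − p₀) / (1 − p₀).
PS = (0.52486 − 0.177) / (1 − 0.177) = 0.34785 / 0.823 ≈ 0.4227

PS ≈ 0.423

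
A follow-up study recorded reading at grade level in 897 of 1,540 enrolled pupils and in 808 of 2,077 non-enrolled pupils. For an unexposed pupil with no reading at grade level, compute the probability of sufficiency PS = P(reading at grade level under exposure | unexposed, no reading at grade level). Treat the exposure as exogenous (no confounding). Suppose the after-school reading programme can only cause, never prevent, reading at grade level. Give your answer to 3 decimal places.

p₁ = P(outcome | exposed) = 897/1540 = 0.58247
p₀ = P(outcome | unexposed) = 808/2077 = 0.38902
Under exogeneity and monotonicity, PS = (p₁ − p₀) / (1 − p₀).
PS = (0.58247 − 0.38902) / (1 − 0.38902) = 0.19344 / 0.61098 ≈ 0.3166

PS ≈ 0.317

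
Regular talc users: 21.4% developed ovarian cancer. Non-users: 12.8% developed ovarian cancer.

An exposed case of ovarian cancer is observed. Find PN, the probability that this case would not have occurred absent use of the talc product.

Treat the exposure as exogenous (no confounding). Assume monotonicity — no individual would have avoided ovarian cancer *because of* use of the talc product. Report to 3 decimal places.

PN ≈ 0.402

p₁ = 0.214, p₀ = 0.128.
Under exogeneity and monotonicity, PN = (p₁ − p₀) / p₁.
PN = (0.214 − 0.128) / 0.214 = 0.086 / 0.214 ≈ 0.4019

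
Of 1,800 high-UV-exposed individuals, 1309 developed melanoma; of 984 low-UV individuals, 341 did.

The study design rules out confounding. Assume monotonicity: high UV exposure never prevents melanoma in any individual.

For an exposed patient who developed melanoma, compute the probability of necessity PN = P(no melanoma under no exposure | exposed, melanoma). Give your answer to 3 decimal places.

p₁ = P(outcome | exposed) = 1309/1800 = 0.72722
p₀ = P(outcome | unexposed) = 341/984 = 0.34654
Under exogeneity and monotonicity, PN = (p₁ − p₀) / p₁.
PN = (0.72722 − 0.34654) / 0.72722 = 0.38068 / 0.72722 ≈ 0.5235

PN ≈ 0.523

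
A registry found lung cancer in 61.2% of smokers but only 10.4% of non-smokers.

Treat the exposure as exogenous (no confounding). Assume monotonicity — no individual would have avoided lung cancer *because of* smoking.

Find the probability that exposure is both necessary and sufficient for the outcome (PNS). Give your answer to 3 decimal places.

p₁ = 0.612, p₀ = 0.104.
Under exogeneity and monotonicity, PNS = p₁ − p₀.
PNS = 0.612 − 0.104 = 0.508

PNS ≈ 0.508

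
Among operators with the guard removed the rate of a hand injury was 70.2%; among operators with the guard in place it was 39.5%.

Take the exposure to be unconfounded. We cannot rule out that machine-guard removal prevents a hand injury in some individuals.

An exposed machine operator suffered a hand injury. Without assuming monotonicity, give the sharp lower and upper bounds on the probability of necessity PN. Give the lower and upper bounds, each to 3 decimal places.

p₁ = 0.702, p₀ = 0.395.
Under exogeneity alone the bounds on PN are max{0,(p₁−p₀)/p₁} ≤ PN ≤ min{1,(1−p₀)/p₁}.
  lower = (p₁ − p₀)/p₁ = 0.307 / 0.702 ≈ 0.4373
  upper = min{1, (1 − p₀)/p₁} = 0.605 / 0.702 ≈ 0.8618

0.437 ≤ PN ≤ 0.862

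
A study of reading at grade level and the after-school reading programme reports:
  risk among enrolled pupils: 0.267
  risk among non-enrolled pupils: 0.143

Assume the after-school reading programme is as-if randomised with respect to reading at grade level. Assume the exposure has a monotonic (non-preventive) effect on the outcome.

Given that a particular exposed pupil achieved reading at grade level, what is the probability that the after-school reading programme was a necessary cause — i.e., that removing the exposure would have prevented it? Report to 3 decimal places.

Let p₁ = 0.267, p₀ = 0.143.
Under exogeneity and monotonicity, PN = (p₁ − p₀) / p₁.
PN = (0.267 − 0.143) / 0.267 = 0.124 / 0.267 ≈ 0.4644

PN ≈ 0.464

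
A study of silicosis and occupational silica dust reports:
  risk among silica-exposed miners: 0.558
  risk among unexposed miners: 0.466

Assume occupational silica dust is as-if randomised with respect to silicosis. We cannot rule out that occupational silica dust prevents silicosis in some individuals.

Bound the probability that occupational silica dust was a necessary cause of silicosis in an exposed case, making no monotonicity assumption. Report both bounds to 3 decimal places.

0.165 ≤ PN ≤ 0.957

Let p₁ = 0.558, p₀ = 0.466.
Under exogeneity alone the bounds on PN are max{0,(p₁−p₀)/p₁} ≤ PN ≤ min{1,(1−p₀)/p₁}.
  lower = (p₁ − p₀)/p₁ = 0.092 / 0.558 ≈ 0.1649
  upper = min{1, (1 − p₀)/p₁} = 0.534 / 0.558 ≈ 0.9570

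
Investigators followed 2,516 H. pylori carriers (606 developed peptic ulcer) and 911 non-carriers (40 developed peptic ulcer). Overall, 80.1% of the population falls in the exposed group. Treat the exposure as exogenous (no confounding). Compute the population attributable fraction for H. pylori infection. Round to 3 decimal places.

p₁ = P(outcome | exposed) = 606/2516 = 0.24086
p₀ = P(outcome | unexposed) = 40/911 = 0.043908
Overall risk P(Y=1) = π·p₁ + (1−π)·p₀ = 0.801×0.24086 + 0.199×0.043908 = 0.20167.
Under exogeneity, PAF = [P(Y=1) − p₀] / P(Y=1).
PAF = (0.20167 − 0.043908) / 0.20167 ≈ 0.7823

PAF ≈ 0.782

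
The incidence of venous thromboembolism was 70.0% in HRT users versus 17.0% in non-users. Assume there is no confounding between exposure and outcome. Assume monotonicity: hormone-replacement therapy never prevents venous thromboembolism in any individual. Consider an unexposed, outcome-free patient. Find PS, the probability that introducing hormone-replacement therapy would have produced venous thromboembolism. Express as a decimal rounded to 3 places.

PS ≈ 0.639

p₁ = 0.7, p₀ = 0.17.
Under exogeneity and monotonicity, PS = (p₁ − p₀) / (1 − p₀).
PS = (0.7 − 0.17) / (1 − 0.17) = 0.53 / 0.83 ≈ 0.6386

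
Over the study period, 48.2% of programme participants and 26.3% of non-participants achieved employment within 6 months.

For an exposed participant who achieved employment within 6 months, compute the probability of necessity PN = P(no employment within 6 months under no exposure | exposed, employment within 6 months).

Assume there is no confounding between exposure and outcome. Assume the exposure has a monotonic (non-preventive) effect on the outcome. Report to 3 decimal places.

p₁ = 0.482, p₀ = 0.263.
Under exogeneity and monotonicity, PN = (p₁ − p₀) / p₁.
PN = (0.482 − 0.263) / 0.482 = 0.219 / 0.482 ≈ 0.4544

PN ≈ 0.454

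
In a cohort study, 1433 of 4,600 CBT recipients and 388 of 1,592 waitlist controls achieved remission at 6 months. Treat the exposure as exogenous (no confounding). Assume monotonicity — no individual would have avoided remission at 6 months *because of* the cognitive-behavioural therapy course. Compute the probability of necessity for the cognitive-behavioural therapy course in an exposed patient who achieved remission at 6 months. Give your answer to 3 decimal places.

p₁ = P(outcome | exposed) = 1433/4600 = 0.31152
p₀ = P(outcome | unexposed) = 388/1592 = 0.24372
Under exogeneity and monotonicity, PN = (p₁ − p₀) / p₁.
PN = (0.31152 − 0.24372) / 0.31152 = 0.067803 / 0.31152 ≈ 0.2177

PN ≈ 0.218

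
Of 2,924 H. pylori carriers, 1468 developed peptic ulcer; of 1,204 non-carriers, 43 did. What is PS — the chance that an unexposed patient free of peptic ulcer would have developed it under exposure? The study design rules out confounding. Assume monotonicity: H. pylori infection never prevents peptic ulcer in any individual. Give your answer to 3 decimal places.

PS ≈ 0.484

p₁ = P(outcome | exposed) = 1468/2924 = 0.50205
p₀ = P(outcome | unexposed) = 43/1204 = 0.035714
Under exogeneity and monotonicity, PS = (p₁ − p₀) / (1 − p₀).
PS = (0.50205 − 0.035714) / (1 − 0.035714) = 0.46634 / 0.96429 ≈ 0.4836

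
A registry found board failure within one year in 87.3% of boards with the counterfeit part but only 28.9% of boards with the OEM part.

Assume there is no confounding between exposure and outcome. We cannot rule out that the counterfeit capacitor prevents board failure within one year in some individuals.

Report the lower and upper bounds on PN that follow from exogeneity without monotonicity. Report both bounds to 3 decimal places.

p₁ = 0.873, p₀ = 0.289.
Under exogeneity alone the bounds on PN are max{0,(p₁−p₀)/p₁} ≤ PN ≤ min{1,(1−p₀)/p₁}.
  lower = (p₁ − p₀)/p₁ = 0.584 / 0.873 ≈ 0.6690
  upper = min{1, (1 − p₀)/p₁} = 0.711 / 0.873 ≈ 0.8144

0.669 ≤ PN ≤ 0.814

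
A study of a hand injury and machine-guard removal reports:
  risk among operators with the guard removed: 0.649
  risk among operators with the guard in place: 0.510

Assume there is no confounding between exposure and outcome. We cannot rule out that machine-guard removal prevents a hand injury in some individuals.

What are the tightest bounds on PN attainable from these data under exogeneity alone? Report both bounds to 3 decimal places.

0.214 ≤ PN ≤ 0.755

Let p₁ = 0.649, p₀ = 0.51.
Under exogeneity alone the bounds on PN are max{0,(p₁−p₀)/p₁} ≤ PN ≤ min{1,(1−p₀)/p₁}.
  lower = (p₁ − p₀)/p₁ = 0.139 / 0.649 ≈ 0.2142
  upper = min{1, (1 − p₀)/p₁} = 0.49 / 0.649 ≈ 0.7550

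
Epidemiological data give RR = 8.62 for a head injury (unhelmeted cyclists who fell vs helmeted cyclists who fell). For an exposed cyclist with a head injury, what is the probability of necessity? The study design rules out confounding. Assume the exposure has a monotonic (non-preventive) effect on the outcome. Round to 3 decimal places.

PN ≈ 0.884

Under exogeneity and monotonicity, PN = (RR − 1) / RR = 1 − 1/RR.
PN = (8.62 − 1) / 8.62 = 7.62 / 8.62 ≈ 0.8840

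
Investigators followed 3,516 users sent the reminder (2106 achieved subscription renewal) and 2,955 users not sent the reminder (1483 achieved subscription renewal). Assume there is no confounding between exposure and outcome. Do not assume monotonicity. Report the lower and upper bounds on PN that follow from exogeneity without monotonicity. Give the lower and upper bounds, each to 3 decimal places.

0.162 ≤ PN ≤ 0.832

p₁ = P(outcome | exposed) = 2106/3516 = 0.59898
p₀ = P(outcome | unexposed) = 1483/2955 = 0.50186
Under exogeneity alone the bounds on PN are max{0,(p₁−p₀)/p₁} ≤ PN ≤ min{1,(1−p₀)/p₁}.
  lower = (p₁ − p₀)/p₁ = 0.097115 / 0.59898 ≈ 0.1621
  upper = min{1, (1 − p₀)/p₁} = 0.49814 / 0.59898 ≈ 0.8317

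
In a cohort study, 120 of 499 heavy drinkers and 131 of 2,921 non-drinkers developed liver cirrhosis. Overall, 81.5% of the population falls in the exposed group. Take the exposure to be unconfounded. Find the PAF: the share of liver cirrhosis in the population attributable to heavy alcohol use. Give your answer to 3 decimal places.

PAF ≈ 0.780

p₁ = P(outcome | exposed) = 120/499 = 0.24048
p₀ = P(outcome | unexposed) = 131/2921 = 0.044848
Overall risk P(Y=1) = π·p₁ + (1−π)·p₀ = 0.815×0.24048 + 0.185×0.044848 = 0.20429.
Under exogeneity, PAF = [P(Y=1) − p₀] / P(Y=1).
PAF = (0.20429 − 0.044848) / 0.20429 ≈ 0.7805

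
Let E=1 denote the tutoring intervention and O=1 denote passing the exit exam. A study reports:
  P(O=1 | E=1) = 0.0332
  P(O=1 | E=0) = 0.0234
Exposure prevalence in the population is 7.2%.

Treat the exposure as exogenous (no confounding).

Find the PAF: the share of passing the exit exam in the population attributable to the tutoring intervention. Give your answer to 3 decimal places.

Let p₁ = 0.0332, p₀ = 0.0234.
Overall risk P(Y=1) = π·p₁ + (1−π)·p₀ = 0.072×0.0332 + 0.928×0.0234 = 0.024106.
Under exogeneity, PAF = [P(Y=1) − p₀] / P(Y=1).
PAF = (0.024106 − 0.0234) / 0.024106 ≈ 0.0293

PAF ≈ 0.029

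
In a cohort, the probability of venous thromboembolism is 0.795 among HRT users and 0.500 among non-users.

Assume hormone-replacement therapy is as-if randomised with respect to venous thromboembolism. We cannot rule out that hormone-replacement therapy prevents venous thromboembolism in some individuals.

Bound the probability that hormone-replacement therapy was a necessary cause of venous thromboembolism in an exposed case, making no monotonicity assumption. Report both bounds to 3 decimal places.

Let p₁ = 0.795, p₀ = 0.5.
Under exogeneity alone the bounds on PN are max{0,(p₁−p₀)/p₁} ≤ PN ≤ min{1,(1−p₀)/p₁}.
  lower = (p₁ − p₀)/p₁ = 0.295 / 0.795 ≈ 0.3711
  upper = min{1, (1 − p₀)/p₁} = 0.5 / 0.795 ≈ 0.6289

0.371 ≤ PN ≤ 0.629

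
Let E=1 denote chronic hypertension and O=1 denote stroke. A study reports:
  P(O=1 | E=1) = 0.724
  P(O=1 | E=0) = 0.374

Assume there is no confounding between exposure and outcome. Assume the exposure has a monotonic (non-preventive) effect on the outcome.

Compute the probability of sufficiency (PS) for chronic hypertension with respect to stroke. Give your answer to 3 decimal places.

Let p₁ = 0.724, p₀ = 0.374.
Under exogeneity and monotonicity, PS = (p₁ − p₀) / (1 − p₀).
PS = (0.724 − 0.374) / (1 − 0.374) = 0.35 / 0.626 ≈ 0.5591

PS ≈ 0.559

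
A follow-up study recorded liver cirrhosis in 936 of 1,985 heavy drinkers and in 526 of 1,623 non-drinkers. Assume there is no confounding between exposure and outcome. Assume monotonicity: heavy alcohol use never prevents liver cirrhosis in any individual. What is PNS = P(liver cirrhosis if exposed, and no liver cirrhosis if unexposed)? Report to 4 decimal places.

p₁ = P(outcome | exposed) = 936/1985 = 0.47154
p₀ = P(outcome | unexposed) = 526/1623 = 0.32409
Under exogeneity and monotonicity, PNS = p₁ − p₀.
PNS = 0.47154 − 0.32409 = 0.14745

PNS ≈ 0.1474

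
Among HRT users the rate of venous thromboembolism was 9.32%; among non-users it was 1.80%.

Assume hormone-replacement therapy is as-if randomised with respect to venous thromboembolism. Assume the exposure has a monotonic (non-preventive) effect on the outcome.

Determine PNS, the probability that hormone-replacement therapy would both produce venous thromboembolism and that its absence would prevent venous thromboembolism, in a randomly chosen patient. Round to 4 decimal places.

PNS ≈ 0.0752

p₁ = 0.0932, p₀ = 0.018.
Under exogeneity and monotonicity, PNS = p₁ − p₀.
PNS = 0.0932 − 0.018 = 0.0752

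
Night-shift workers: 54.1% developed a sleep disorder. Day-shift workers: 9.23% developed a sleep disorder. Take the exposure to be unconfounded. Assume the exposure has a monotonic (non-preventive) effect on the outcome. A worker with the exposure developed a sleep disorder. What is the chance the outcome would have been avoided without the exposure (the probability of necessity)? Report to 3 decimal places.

PN ≈ 0.829

p₁ = 0.541, p₀ = 0.0923.
Under exogeneity and monotonicity, PN = (p₁ − p₀) / p₁.
PN = (0.541 − 0.0923) / 0.541 = 0.4487 / 0.541 ≈ 0.8294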